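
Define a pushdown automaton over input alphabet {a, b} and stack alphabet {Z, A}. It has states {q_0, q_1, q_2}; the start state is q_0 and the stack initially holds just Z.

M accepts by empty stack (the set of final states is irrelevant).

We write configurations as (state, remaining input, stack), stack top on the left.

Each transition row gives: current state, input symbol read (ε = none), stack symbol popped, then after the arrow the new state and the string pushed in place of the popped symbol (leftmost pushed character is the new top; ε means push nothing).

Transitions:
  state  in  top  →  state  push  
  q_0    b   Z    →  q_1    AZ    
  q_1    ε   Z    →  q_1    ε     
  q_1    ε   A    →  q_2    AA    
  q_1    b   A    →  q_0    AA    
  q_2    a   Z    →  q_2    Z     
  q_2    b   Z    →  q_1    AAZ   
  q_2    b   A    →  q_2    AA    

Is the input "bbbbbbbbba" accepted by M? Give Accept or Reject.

Reject

No computation consumes all input and empties the stack.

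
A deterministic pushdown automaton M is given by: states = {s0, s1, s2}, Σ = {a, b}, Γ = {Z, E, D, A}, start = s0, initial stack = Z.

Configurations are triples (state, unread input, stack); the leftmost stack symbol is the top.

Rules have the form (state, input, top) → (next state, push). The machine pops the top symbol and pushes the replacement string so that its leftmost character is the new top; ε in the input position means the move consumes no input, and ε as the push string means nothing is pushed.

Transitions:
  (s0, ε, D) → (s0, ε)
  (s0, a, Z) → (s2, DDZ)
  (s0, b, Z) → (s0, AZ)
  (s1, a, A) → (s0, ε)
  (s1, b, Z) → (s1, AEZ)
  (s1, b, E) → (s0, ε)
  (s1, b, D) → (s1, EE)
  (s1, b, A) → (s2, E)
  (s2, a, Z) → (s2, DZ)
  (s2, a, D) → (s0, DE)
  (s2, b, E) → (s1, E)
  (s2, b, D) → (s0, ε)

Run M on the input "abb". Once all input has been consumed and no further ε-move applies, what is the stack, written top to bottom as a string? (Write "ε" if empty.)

(s0, abb, Z) ⊢ (s2, bb, DDZ) ⊢ (s0, b, DZ) ⊢ (s0, b, Z) ⊢ (s0, ε, AZ)
All input consumed in state s0 with stack AZ.

AZ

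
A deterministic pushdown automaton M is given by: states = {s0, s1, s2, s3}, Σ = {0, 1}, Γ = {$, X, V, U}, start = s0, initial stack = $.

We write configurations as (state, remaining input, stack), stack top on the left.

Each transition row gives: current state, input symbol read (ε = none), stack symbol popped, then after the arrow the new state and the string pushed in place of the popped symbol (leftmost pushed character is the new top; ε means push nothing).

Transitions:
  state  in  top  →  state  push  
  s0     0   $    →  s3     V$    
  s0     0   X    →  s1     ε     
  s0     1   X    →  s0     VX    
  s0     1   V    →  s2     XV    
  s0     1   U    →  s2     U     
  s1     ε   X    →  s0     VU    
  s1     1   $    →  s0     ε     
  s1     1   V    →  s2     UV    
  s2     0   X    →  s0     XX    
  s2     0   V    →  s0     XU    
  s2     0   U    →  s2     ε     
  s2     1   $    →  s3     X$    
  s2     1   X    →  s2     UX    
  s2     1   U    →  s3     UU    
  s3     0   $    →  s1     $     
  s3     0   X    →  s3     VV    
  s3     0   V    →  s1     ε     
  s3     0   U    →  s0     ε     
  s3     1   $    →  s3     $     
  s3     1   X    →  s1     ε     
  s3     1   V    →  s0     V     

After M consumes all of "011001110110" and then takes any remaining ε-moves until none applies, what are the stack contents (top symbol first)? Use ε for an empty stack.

UXVUV$

(s0, 011001110110, $)
  read 0, top $: go to s3, push V$ → (s3, 11001110110, V$)
  read 1, top V: go to s0, push V → (s0, 1001110110, V$)
  read 1, top V: go to s2, push XV → (s2, 001110110, XV$)
  read 0, top X: go to s0, push XX → (s0, 01110110, XXV$)
  read 0, top X: go to s1, push ε → (s1, 1110110, XV$)
  ε-move, top X: go to s0, push VU → (s0, 1110110, VUV$)
  read 1, top V: go to s2, push XV → (s2, 110110, XVUV$)
  read 1, top X: go to s2, push UX → (s2, 10110, UXVUV$)
  read 1, top U: go to s3, push UU → (s3, 0110, UUXVUV$)
  read 0, top U: go to s0, push ε → (s0, 110, UXVUV$)
  read 1, top U: go to s2, push U → (s2, 10, UXVUV$)
  read 1, top U: go to s3, push UU → (s3, 0, UUXVUV$)
  read 0, top U: go to s0, push ε → (s0, ε, UXVUV$)
All input consumed in state s0 with stack UXVUV$.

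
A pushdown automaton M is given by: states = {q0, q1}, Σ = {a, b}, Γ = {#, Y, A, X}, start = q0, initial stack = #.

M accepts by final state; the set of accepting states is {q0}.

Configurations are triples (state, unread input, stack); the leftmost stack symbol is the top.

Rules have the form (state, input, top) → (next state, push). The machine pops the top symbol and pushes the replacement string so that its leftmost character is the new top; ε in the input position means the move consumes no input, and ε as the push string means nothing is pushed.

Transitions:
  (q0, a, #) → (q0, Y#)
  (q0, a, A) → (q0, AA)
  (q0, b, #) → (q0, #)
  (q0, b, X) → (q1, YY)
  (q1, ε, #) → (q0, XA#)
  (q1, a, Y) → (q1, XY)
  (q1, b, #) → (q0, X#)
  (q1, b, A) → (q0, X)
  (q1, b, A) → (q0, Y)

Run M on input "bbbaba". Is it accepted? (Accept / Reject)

No computation consumes all input and reaches a final state.

Reject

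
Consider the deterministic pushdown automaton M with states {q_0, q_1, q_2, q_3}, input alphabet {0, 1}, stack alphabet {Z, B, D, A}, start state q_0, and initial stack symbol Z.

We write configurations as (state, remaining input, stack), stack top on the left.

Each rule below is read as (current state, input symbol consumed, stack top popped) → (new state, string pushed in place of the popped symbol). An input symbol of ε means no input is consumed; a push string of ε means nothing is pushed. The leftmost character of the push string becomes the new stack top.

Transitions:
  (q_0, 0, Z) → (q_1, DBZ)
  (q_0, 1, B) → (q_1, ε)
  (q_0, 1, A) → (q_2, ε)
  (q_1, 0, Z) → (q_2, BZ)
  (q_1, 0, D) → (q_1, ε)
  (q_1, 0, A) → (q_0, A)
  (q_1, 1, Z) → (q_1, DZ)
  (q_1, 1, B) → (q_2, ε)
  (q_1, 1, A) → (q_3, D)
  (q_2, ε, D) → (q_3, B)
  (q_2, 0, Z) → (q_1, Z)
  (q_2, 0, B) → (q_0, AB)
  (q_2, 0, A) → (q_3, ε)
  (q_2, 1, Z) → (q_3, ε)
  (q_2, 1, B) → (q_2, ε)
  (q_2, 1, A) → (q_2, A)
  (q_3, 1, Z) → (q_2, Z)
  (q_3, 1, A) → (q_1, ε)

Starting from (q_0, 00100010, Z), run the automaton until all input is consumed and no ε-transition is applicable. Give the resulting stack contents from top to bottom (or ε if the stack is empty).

ABZ

(q_0, 00100010, Z)
  read 0, top Z: go to q_1, push DBZ → (q_1, 0100010, DBZ)
  read 0, top D: go to q_1, push ε → (q_1, 100010, BZ)
  read 1, top B: go to q_2, push ε → (q_2, 00010, Z)
  read 0, top Z: go to q_1, push Z → (q_1, 0010, Z)
  read 0, top Z: go to q_2, push BZ → (q_2, 010, BZ)
  read 0, top B: go to q_0, push AB → (q_0, 10, ABZ)
  read 1, top A: go to q_2, push ε → (q_2, 0, BZ)
  read 0, top B: go to q_0, push AB → (q_0, ε, ABZ)
All input consumed in state q_0 with stack ABZ.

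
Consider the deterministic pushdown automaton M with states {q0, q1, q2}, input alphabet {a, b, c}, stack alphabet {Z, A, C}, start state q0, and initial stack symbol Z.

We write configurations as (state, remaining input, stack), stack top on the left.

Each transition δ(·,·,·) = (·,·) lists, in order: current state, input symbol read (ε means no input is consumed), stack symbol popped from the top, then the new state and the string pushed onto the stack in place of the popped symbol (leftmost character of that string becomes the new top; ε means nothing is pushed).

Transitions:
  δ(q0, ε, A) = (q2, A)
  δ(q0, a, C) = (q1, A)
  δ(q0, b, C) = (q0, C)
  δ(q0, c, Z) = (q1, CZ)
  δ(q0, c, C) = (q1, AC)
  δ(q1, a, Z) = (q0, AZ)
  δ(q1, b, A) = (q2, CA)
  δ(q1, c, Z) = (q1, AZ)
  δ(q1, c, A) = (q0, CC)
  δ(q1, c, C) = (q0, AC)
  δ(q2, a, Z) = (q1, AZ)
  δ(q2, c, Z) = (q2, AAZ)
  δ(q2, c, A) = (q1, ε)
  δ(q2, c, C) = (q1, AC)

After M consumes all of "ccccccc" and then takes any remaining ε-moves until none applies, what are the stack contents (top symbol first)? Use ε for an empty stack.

CZ

(q0, ccccccc, Z)
  read c, top Z: go to q1, push CZ → (q1, cccccc, CZ)
  read c, top C: go to q0, push AC → (q0, ccccc, ACZ)
  ε-move, top A: go to q2, push A → (q2, ccccc, ACZ)
  read c, top A: go to q1, push ε → (q1, cccc, CZ)
  read c, top C: go to q0, push AC → (q0, ccc, ACZ)
  ε-move, top A: go to q2, push A → (q2, ccc, ACZ)
  read c, top A: go to q1, push ε → (q1, cc, CZ)
  read c, top C: go to q0, push AC → (q0, c, ACZ)
  ε-move, top A: go to q2, push A → (q2, c, ACZ)
  read c, top A: go to q1, push ε → (q1, ε, CZ)
All input consumed in state q1 with stack CZ.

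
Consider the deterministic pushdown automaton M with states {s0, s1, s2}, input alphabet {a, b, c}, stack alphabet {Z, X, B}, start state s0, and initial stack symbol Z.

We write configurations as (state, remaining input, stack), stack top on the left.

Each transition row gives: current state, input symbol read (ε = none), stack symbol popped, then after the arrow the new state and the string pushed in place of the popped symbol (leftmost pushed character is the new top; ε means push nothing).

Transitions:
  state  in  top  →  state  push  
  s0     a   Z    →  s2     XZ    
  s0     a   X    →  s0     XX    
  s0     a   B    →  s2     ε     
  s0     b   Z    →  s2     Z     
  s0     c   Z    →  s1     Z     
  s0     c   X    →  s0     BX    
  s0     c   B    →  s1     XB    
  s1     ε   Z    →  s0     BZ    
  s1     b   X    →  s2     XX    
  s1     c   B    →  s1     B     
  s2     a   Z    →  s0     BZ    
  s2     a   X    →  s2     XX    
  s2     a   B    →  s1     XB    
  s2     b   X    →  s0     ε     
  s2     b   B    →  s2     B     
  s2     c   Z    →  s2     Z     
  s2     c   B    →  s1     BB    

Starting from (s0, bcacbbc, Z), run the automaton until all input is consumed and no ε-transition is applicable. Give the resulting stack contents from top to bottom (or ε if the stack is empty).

BXBZ

(s0, bcacbbc, Z)
  read b, top Z: go to s2, push Z → (s2, cacbbc, Z)
  read c, top Z: go to s2, push Z → (s2, acbbc, Z)
  read a, top Z: go to s0, push BZ → (s0, cbbc, BZ)
  read c, top B: go to s1, push XB → (s1, bbc, XBZ)
  read b, top X: go to s2, push XX → (s2, bc, XXBZ)
  read b, top X: go to s0, push ε → (s0, c, XBZ)
  read c, top X: go to s0, push BX → (s0, ε, BXBZ)
All input consumed in state s0 with stack BXBZ.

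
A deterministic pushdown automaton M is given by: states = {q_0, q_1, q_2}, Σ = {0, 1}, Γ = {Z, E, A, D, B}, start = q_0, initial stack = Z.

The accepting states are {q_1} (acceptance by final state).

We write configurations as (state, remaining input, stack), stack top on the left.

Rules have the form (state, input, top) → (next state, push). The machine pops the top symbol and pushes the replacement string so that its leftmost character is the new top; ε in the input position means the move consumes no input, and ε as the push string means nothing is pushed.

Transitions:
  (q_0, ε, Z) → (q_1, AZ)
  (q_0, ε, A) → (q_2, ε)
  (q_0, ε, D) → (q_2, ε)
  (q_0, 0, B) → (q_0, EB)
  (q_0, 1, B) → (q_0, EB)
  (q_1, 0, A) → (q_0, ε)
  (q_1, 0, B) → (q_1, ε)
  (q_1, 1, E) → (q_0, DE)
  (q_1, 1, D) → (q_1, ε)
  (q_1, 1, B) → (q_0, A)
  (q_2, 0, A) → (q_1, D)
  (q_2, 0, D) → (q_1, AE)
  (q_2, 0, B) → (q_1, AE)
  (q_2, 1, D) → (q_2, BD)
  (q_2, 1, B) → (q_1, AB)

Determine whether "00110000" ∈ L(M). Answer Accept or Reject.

Reject

(q_0, 00110000, Z) ⊢ (q_1, 00110000, AZ) ⊢ (q_0, 0110000, Z) ⊢ (q_1, 0110000, AZ) ⊢ (q_0, 110000, Z) ⊢ (q_1, 110000, AZ)
No transition applies at (q_1, 110000, AZ); input not fully consumed.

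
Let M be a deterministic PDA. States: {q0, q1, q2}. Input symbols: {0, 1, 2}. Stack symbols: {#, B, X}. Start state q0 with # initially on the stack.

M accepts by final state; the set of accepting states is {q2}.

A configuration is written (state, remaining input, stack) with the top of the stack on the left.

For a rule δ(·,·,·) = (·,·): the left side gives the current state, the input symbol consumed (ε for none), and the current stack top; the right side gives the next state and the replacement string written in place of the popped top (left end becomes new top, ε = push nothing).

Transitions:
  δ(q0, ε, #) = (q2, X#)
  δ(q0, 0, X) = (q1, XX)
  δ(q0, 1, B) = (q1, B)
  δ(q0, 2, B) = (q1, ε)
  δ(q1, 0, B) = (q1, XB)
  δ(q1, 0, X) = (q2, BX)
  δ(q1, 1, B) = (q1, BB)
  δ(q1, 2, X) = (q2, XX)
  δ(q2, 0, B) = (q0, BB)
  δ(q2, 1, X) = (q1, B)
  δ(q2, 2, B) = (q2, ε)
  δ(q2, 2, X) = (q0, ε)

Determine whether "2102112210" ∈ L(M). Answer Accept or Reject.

(q0, 2102112210, #) ⊢ (q2, 2102112210, X#) ⊢ (q0, 102112210, #) ⊢ (q2, 102112210, X#) ⊢ (q1, 02112210, B#) ⊢ (q1, 2112210, XB#) ⊢ (q2, 112210, XXB#) ⊢ (q1, 12210, BXB#) ⊢ (q1, 2210, BBXB#)
No transition applies at (q1, 2210, BBXB#); input not fully consumed.

Reject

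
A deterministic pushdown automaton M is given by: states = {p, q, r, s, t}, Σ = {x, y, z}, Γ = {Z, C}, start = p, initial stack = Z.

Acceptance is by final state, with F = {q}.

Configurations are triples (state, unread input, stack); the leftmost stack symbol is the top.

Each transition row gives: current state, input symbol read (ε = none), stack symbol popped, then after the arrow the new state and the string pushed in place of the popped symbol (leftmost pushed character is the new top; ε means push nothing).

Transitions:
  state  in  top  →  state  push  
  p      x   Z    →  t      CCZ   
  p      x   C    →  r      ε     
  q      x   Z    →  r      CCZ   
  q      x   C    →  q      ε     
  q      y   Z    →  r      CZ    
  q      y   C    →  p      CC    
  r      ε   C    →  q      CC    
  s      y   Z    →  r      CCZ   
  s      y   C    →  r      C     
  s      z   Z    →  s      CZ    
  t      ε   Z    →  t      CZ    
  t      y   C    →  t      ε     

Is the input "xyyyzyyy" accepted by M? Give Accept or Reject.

(p, xyyyzyyy, Z) ⊢ (t, yyyzyyy, CCZ) ⊢ (t, yyzyyy, CZ) ⊢ (t, yzyyy, Z) ⊢ (t, yzyyy, CZ) ⊢ (t, zyyy, Z) ⊢ (t, zyyy, CZ)
No transition applies at (t, zyyy, CZ); input not fully consumed.

Reject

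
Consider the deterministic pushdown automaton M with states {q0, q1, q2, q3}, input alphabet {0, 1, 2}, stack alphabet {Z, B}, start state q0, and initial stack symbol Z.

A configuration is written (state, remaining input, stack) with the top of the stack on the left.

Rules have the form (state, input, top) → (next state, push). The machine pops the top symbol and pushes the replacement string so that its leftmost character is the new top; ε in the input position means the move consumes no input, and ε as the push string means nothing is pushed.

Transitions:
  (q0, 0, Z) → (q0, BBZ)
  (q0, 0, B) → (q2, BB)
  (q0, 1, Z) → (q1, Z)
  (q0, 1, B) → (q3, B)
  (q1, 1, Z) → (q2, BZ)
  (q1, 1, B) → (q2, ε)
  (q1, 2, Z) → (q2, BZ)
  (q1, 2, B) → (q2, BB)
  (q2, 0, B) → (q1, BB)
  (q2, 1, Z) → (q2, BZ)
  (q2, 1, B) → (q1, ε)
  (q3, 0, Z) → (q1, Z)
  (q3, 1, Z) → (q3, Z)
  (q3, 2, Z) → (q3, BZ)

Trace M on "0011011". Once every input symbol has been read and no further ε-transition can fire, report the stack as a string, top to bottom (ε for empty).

Z

(q0, 0011011, Z)
  read 0, top Z: go to q0, push BBZ → (q0, 011011, BBZ)
  read 0, top B: go to q2, push BB → (q2, 11011, BBBZ)
  read 1, top B: go to q1, push ε → (q1, 1011, BBZ)
  read 1, top B: go to q2, push ε → (q2, 011, BZ)
  read 0, top B: go to q1, push BB → (q1, 11, BBZ)
  read 1, top B: go to q2, push ε → (q2, 1, BZ)
  read 1, top B: go to q1, push ε → (q1, ε, Z)
All input consumed in state q1 with stack Z.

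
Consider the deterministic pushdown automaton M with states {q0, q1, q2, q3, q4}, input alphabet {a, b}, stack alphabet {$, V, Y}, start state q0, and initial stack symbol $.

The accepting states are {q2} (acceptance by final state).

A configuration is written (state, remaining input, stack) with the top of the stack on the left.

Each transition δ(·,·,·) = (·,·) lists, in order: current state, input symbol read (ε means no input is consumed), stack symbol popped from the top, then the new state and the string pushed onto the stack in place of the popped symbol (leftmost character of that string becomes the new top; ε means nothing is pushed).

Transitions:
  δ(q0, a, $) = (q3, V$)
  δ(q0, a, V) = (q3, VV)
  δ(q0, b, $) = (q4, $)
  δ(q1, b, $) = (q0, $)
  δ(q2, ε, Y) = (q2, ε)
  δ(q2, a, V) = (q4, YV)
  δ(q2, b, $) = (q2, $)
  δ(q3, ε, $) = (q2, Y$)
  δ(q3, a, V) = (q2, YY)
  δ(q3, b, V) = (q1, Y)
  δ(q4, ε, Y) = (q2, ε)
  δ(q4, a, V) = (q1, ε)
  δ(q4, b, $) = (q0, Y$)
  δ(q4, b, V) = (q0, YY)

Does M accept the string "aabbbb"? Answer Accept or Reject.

(q0, aabbbb, $) ⊢ (q3, abbbb, V$) ⊢ (q2, bbbb, YY$) ⊢ (q2, bbbb, Y$) ⊢ (q2, bbbb, $) ⊢ (q2, bbb, $) ⊢ (q2, bb, $) ⊢ (q2, b, $) ⊢ (q2, ε, $)
All input consumed; state q2 ∈ F.

Accept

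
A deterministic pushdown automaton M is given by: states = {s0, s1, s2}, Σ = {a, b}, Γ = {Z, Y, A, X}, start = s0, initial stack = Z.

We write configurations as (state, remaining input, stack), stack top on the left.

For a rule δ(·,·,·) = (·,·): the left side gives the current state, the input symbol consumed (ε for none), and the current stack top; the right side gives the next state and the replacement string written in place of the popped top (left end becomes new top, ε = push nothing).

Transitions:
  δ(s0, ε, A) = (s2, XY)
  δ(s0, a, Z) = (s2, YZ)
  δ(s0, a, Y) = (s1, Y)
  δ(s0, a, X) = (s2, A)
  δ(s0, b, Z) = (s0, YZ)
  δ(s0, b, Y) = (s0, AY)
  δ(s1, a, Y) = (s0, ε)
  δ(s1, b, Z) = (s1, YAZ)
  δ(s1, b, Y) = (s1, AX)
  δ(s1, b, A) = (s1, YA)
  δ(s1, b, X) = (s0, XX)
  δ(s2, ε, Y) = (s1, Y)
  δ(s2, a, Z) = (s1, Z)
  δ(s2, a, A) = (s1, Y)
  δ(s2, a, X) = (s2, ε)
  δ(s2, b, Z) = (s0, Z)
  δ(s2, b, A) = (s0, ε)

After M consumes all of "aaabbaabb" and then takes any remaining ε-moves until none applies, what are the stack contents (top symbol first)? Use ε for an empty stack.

YAXXZ

(s0, aaabbaabb, Z) ⊢ (s2, aabbaabb, YZ) ⊢ (s1, aabbaabb, YZ) ⊢ (s0, abbaabb, Z) ⊢ (s2, bbaabb, YZ) ⊢ (s1, bbaabb, YZ) ⊢ (s1, baabb, AXZ) ⊢ (s1, aabb, YAXZ) ⊢ (s0, abb, AXZ) ⊢ (s2, abb, XYXZ) ⊢ (s2, bb, YXZ) ⊢ (s1, bb, YXZ) ⊢ (s1, b, AXXZ) ⊢ (s1, ε, YAXXZ)
All input consumed in state s1 with stack YAXXZ.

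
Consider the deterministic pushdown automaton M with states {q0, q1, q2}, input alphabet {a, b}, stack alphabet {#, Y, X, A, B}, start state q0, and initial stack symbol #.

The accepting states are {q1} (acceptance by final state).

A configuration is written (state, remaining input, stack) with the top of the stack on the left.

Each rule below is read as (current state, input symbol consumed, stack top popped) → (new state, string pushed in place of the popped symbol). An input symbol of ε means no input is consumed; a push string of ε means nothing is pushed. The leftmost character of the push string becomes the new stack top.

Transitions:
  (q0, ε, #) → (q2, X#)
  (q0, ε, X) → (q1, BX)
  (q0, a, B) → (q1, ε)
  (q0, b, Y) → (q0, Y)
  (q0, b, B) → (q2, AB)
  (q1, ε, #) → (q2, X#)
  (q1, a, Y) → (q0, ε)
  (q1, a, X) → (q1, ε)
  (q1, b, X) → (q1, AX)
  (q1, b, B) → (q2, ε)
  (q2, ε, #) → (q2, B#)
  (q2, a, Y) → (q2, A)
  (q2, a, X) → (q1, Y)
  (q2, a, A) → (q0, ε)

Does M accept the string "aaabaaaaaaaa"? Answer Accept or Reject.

Reject

(q0, aaabaaaaaaaa, #)
  ε-move, top #: go to q2, push X# → (q2, aaabaaaaaaaa, X#)
  read a, top X: go to q1, push Y → (q1, aabaaaaaaaa, Y#)
  read a, top Y: go to q0, push ε → (q0, abaaaaaaaa, #)
  ε-move, top #: go to q2, push X# → (q2, abaaaaaaaa, X#)
  read a, top X: go to q1, push Y → (q1, baaaaaaaa, Y#)
No transition applies at (q1, baaaaaaaa, Y#); input not fully consumed.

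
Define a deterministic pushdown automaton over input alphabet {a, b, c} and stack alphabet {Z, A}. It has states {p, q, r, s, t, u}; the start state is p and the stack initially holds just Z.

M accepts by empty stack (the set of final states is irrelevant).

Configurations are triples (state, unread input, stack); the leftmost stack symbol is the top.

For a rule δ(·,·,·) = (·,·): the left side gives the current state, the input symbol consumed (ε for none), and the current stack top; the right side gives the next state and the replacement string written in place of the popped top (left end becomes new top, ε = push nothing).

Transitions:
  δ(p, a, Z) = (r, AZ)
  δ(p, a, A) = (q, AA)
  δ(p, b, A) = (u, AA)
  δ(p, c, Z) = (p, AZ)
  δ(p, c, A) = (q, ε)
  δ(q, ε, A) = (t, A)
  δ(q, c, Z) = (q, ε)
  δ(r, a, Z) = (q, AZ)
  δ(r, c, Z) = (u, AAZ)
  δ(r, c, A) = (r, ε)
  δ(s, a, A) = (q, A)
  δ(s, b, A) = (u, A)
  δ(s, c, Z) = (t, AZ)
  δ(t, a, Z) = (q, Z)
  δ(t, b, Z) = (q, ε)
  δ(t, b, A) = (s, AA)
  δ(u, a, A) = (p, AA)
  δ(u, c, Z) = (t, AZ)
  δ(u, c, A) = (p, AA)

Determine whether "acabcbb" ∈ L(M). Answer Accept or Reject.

(p, acabcbb, Z) ⊢ (r, cabcbb, AZ) ⊢ (r, abcbb, Z) ⊢ (q, bcbb, AZ) ⊢ (t, bcbb, AZ) ⊢ (s, cbb, AAZ)
No transition applies at (s, cbb, AAZ); input not fully consumed.

Reject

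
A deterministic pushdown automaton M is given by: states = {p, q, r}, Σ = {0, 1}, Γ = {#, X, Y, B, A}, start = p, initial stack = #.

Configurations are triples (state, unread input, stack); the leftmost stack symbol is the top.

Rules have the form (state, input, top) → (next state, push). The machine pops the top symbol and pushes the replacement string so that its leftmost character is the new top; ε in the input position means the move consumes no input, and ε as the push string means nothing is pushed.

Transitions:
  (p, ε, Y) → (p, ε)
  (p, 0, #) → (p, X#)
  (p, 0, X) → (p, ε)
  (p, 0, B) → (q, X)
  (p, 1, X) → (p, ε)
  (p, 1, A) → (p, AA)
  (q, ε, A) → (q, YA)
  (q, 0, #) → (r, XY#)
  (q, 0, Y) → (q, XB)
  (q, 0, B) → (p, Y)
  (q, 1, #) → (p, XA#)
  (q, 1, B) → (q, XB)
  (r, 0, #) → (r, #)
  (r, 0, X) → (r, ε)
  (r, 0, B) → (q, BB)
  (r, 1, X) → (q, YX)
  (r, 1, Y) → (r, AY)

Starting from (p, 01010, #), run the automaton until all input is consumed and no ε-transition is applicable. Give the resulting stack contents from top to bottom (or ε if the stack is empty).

X#

(p, 01010, #) ⊢ (p, 1010, X#) ⊢ (p, 010, #) ⊢ (p, 10, X#) ⊢ (p, 0, #) ⊢ (p, ε, X#)
All input consumed in state p with stack X#.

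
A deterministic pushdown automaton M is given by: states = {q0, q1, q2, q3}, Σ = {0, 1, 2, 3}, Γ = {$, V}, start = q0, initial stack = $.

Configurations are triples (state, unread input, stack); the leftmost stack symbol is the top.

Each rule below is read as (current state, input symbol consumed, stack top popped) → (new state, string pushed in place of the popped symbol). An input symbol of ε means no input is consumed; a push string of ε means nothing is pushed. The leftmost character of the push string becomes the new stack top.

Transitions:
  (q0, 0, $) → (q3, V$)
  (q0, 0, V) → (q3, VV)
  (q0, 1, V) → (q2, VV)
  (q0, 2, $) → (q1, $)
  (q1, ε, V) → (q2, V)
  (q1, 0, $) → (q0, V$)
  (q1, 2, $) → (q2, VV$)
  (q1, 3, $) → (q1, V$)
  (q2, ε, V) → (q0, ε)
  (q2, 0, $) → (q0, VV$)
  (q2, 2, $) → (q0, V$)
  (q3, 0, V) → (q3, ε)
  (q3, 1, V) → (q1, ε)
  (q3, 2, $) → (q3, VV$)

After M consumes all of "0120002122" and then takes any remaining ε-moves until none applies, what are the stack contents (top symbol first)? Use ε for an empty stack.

V$

(q0, 0120002122, $) ⊢ (q3, 120002122, V$) ⊢ (q1, 20002122, $) ⊢ (q2, 0002122, VV$) ⊢ (q0, 0002122, V$) ⊢ (q3, 002122, VV$) ⊢ (q3, 02122, V$) ⊢ (q3, 2122, $) ⊢ (q3, 122, VV$) ⊢ (q1, 22, V$) ⊢ (q2, 22, V$) ⊢ (q0, 22, $) ⊢ (q1, 2, $) ⊢ (q2, ε, VV$) ⊢ (q0, ε, V$)
All input consumed in state q0 with stack V$.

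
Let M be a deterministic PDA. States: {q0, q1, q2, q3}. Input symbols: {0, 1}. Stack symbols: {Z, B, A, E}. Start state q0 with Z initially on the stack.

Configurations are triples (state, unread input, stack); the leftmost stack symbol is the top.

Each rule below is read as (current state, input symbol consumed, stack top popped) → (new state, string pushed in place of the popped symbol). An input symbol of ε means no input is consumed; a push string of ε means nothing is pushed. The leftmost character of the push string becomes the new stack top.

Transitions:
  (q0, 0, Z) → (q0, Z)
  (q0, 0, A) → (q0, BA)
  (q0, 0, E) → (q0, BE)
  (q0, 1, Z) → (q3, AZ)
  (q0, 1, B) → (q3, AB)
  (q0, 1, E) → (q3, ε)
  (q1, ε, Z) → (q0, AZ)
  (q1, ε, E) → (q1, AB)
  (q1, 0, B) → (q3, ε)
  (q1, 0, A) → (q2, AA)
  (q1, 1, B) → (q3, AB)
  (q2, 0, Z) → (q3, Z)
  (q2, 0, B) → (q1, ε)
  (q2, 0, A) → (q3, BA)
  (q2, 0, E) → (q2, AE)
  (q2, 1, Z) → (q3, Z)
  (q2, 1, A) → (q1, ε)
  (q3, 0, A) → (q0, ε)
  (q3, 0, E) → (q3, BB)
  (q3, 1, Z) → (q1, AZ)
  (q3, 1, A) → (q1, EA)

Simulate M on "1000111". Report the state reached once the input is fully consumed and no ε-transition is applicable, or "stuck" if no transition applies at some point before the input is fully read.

stuck

(q0, 1000111, Z)
  read 1, top Z: go to q3, push AZ → (q3, 000111, AZ)
  read 0, top A: go to q0, push ε → (q0, 00111, Z)
  read 0, top Z: go to q0, push Z → (q0, 0111, Z)
  read 0, top Z: go to q0, push Z → (q0, 111, Z)
  read 1, top Z: go to q3, push AZ → (q3, 11, AZ)
  read 1, top A: go to q1, push EA → (q1, 1, EAZ)
  ε-move, top E: go to q1, push AB → (q1, 1, ABAZ)
No transition for (q1, 1, top A); M blocks with input 1 remaining.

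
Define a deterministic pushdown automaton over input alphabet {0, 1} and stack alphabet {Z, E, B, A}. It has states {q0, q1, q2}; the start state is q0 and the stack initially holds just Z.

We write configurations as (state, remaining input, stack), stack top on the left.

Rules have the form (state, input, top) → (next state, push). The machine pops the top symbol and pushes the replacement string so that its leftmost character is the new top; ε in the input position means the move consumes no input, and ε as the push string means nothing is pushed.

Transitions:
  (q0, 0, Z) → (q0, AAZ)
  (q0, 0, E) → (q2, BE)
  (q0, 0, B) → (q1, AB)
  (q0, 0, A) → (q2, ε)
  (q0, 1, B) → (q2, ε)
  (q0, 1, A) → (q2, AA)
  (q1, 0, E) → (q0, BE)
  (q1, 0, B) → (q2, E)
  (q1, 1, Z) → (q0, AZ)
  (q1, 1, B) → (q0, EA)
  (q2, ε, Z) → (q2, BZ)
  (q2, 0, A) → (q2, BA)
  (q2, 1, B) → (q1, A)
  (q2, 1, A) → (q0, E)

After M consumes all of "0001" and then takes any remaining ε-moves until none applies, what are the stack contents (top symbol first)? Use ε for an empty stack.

(q0, 0001, Z)
  read 0, top Z: go to q0, push AAZ → (q0, 001, AAZ)
  read 0, top A: go to q2, push ε → (q2, 01, AZ)
  read 0, top A: go to q2, push BA → (q2, 1, BAZ)
  read 1, top B: go to q1, push A → (q1, ε, AAZ)
All input consumed in state q1 with stack AAZ.

AAZ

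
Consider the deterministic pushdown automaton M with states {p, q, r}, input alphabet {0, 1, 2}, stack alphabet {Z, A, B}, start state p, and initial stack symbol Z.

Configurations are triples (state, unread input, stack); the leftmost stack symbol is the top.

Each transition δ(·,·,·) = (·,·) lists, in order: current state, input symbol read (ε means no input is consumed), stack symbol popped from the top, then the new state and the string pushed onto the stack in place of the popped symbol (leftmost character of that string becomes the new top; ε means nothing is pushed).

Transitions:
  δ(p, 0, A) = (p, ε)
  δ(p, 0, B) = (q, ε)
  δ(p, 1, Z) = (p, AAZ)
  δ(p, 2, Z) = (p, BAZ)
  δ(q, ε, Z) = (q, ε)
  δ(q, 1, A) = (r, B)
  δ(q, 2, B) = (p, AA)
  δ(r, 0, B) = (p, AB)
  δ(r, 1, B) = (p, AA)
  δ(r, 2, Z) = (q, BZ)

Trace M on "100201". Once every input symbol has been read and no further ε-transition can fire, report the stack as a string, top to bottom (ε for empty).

BZ

(p, 100201, Z)
  read 1, top Z: go to p, push AAZ → (p, 00201, AAZ)
  read 0, top A: go to p, push ε → (p, 0201, AZ)
  read 0, top A: go to p, push ε → (p, 201, Z)
  read 2, top Z: go to p, push BAZ → (p, 01, BAZ)
  read 0, top B: go to q, push ε → (q, 1, AZ)
  read 1, top A: go to r, push B → (r, ε, BZ)
All input consumed in state r with stack BZ.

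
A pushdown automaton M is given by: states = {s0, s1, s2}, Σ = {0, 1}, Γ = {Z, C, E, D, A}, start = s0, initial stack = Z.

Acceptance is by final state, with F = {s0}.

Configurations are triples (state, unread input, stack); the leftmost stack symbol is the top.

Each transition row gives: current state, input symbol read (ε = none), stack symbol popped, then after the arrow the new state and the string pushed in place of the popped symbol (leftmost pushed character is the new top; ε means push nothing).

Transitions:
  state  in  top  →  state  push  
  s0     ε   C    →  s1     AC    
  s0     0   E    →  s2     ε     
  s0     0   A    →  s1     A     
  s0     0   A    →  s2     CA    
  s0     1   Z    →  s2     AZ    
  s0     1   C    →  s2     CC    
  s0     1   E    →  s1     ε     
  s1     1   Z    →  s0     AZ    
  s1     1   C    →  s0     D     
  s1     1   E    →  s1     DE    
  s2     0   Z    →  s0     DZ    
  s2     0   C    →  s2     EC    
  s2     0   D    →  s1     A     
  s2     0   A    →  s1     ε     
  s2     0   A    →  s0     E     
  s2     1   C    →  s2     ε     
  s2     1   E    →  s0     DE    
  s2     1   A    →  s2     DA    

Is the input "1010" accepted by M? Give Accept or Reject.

Reject

No computation consumes all input and reaches a final state.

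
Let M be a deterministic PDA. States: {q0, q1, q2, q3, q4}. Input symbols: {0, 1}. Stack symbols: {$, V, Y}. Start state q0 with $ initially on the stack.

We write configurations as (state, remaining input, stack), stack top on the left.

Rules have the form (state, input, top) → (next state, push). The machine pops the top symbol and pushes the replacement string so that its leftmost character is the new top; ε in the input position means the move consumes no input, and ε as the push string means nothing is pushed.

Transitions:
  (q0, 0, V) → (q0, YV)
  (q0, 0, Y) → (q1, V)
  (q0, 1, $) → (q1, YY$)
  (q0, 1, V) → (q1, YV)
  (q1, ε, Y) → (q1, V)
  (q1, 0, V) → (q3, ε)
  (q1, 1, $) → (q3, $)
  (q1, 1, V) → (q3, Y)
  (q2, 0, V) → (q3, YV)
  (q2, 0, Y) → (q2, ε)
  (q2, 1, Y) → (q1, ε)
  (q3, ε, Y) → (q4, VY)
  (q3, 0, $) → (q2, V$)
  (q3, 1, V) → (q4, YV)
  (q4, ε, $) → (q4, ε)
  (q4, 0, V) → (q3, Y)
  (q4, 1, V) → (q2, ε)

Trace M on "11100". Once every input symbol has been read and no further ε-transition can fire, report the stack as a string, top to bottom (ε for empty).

(q0, 11100, $) ⊢ (q1, 1100, YY$) ⊢ (q1, 1100, VY$) ⊢ (q3, 100, YY$) ⊢ (q4, 100, VYY$) ⊢ (q2, 00, YY$) ⊢ (q2, 0, Y$) ⊢ (q2, ε, $)
All input consumed in state q2 with stack $.

$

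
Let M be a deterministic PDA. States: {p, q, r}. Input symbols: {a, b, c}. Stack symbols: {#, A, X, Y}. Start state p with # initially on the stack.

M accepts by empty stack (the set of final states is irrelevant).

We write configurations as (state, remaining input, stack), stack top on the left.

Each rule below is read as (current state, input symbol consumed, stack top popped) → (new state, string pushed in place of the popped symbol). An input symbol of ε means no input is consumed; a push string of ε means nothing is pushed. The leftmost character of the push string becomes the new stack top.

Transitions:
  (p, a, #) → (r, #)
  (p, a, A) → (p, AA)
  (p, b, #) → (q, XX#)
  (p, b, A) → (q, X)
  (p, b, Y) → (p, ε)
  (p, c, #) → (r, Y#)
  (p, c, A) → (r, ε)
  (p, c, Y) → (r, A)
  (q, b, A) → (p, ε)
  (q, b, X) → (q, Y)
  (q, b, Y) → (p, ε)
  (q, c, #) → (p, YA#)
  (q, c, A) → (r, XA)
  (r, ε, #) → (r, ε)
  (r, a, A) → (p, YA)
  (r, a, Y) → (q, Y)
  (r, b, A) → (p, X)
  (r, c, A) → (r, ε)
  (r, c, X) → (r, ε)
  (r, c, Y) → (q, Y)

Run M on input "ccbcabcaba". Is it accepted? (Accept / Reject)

(p, ccbcabcaba, #) ⊢ (r, cbcabcaba, Y#) ⊢ (q, bcabcaba, Y#) ⊢ (p, cabcaba, #) ⊢ (r, abcaba, Y#) ⊢ (q, bcaba, Y#) ⊢ (p, caba, #) ⊢ (r, aba, Y#) ⊢ (q, ba, Y#) ⊢ (p, a, #) ⊢ (r, ε, #) ⊢ (r, ε, ε)
All input consumed and the stack is empty.

Accept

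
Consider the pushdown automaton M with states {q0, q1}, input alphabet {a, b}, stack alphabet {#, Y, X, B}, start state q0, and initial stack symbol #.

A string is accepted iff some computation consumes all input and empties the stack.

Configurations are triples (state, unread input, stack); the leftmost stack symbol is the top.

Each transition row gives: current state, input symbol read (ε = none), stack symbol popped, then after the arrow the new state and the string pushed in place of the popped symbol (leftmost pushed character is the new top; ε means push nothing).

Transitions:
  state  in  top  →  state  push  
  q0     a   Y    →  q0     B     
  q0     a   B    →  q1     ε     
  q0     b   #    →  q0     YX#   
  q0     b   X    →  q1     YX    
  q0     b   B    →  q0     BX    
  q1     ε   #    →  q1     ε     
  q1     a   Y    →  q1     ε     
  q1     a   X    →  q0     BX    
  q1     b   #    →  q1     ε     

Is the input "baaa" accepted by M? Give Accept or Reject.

Reject

No computation consumes all input and empties the stack.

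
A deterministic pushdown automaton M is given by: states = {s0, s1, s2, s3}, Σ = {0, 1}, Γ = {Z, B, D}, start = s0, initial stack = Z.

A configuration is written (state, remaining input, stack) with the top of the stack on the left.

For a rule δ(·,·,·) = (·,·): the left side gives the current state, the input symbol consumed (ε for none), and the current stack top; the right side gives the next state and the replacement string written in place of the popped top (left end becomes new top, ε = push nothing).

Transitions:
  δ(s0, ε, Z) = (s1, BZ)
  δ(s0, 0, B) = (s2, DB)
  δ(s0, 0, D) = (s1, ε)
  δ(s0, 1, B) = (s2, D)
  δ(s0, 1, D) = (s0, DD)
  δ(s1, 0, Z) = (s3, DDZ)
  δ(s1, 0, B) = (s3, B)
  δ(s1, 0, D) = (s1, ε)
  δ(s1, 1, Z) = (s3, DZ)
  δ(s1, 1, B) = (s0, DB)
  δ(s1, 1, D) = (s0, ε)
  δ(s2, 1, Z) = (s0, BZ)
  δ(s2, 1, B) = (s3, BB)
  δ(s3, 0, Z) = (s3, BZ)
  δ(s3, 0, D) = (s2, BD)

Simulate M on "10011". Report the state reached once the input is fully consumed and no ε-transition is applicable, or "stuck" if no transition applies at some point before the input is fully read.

(s0, 10011, Z)
  ε-move, top Z: go to s1, push BZ → (s1, 10011, BZ)
  read 1, top B: go to s0, push DB → (s0, 0011, DBZ)
  read 0, top D: go to s1, push ε → (s1, 011, BZ)
  read 0, top B: go to s3, push B → (s3, 11, BZ)
No transition for (s3, 1, top B); M blocks with input 11 remaining.

stuck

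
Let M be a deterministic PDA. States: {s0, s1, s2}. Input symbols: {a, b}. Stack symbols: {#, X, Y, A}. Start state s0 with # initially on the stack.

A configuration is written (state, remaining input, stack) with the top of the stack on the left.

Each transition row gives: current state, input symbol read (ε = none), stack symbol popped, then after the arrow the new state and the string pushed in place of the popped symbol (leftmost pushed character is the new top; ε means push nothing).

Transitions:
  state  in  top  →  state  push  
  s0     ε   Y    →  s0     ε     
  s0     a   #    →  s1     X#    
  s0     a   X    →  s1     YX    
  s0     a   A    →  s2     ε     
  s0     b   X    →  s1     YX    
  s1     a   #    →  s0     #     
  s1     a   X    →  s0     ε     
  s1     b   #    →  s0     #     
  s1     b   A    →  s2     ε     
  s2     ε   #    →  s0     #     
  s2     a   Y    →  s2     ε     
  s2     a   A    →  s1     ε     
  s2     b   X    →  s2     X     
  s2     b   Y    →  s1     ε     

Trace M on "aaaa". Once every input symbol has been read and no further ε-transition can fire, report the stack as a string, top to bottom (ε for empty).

#

(s0, aaaa, #) ⊢ (s1, aaa, X#) ⊢ (s0, aa, #) ⊢ (s1, a, X#) ⊢ (s0, ε, #)
All input consumed in state s0 with stack #.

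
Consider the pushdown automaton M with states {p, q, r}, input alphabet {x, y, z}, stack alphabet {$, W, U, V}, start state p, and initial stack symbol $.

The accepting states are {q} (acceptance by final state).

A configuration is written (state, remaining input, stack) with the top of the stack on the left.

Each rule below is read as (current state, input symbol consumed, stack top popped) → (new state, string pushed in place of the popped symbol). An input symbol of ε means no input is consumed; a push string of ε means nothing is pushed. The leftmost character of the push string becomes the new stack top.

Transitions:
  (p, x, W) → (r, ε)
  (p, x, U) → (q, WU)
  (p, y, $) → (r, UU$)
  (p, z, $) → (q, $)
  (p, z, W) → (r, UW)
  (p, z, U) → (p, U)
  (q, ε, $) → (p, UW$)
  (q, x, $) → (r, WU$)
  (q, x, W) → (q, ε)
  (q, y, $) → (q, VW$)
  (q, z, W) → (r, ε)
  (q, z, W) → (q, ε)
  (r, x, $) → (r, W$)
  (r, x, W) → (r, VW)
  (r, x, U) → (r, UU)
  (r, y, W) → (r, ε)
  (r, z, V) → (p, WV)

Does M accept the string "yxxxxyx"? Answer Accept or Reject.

Reject

No computation consumes all input and reaches a final state.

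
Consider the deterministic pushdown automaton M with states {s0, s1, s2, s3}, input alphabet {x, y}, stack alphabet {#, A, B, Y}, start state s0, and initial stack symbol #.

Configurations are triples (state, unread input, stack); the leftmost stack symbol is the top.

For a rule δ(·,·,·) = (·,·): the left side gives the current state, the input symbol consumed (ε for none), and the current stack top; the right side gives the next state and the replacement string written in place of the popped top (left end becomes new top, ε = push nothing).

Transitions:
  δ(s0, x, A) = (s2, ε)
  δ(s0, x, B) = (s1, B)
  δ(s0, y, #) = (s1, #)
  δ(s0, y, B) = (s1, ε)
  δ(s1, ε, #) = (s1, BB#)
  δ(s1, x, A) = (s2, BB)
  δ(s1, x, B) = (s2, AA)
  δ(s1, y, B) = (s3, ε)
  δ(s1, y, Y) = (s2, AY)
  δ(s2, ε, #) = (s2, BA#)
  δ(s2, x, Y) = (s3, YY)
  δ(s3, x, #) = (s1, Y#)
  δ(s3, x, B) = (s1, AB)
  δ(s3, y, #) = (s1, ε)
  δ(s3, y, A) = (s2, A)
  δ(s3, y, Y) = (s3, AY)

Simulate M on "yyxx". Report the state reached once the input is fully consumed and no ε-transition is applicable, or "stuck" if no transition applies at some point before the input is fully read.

s2

(s0, yyxx, #) ⊢ (s1, yxx, #) ⊢ (s1, yxx, BB#) ⊢ (s3, xx, B#) ⊢ (s1, x, AB#) ⊢ (s2, ε, BBB#)
All input consumed; M is in state s2.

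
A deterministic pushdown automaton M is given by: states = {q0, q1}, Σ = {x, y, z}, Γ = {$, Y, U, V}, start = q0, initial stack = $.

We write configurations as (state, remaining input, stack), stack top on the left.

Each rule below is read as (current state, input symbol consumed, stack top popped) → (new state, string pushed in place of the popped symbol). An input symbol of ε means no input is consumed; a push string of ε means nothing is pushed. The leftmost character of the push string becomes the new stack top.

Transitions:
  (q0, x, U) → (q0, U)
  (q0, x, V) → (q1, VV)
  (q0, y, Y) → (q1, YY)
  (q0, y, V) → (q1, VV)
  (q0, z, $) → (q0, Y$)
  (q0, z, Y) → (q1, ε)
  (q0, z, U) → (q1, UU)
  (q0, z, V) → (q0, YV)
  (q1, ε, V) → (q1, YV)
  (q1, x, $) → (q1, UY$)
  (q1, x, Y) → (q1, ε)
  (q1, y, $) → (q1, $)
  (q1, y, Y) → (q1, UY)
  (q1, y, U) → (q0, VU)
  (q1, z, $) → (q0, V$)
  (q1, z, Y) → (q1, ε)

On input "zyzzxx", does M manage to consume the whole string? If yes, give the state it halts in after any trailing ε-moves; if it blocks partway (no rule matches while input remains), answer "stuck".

(q0, zyzzxx, $)
  read z, top $: go to q0, push Y$ → (q0, yzzxx, Y$)
  read y, top Y: go to q1, push YY → (q1, zzxx, YY$)
  read z, top Y: go to q1, push ε → (q1, zxx, Y$)
  read z, top Y: go to q1, push ε → (q1, xx, $)
  read x, top $: go to q1, push UY$ → (q1, x, UY$)
No transition for (q1, x, top U); M blocks with input x remaining.

stuck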